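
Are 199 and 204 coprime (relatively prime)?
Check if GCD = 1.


Euclidean algorithm:
204 = 1 * 199 + 5
199 = 39 * 5 + 4
5 = 1 * 4 + 1
4 = 4 * 1 + 0
GCD(199, 204) = 1

Yes, coprime (GCD = 1)


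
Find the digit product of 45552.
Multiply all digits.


4 × 5 × 5 × 5 × 2 = 1000


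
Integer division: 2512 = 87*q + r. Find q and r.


2512 = 87 * 28 + 76
Check: 2436 + 76 = 2512

q = 28, r = 76


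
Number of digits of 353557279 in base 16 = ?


353557279 in base 16 = 1512DB1F
Number of digits = 8

8 digits (base 16)


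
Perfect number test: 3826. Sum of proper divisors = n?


Proper divisors of 3826: 1, 2, 1913
Sum = 1 + 2 + 1913 = 1916

No, 3826 is not perfect (1916 ≠ 3826)


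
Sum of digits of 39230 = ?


3 + 9 + 2 + 3 + 0 = 17


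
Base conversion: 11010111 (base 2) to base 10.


11010111 (base 2) = 215 (decimal)
215 (decimal) = 215 (base 10)


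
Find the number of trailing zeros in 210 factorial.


floor(210/5) = 42
floor(210/25) = 8
floor(210/125) = 1
Total = 51

51 trailing zeros


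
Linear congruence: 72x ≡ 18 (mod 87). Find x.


GCD(72, 87) = 3 divides 18
Divide: 24x ≡ 6 (mod 29)
x ≡ 22 (mod 29)


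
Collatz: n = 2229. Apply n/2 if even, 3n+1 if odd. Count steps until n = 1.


2229 → 6688 → 3344 → 1672 → 836 → 418 → 209 → 628 → 314 → 157 → 472 → 236 → 118 → 59 → 178 → 89 → 268 → 134 → 67 → 202 → 101 → 304 → 152 → 76 → 38 → 19 → 58 → 29 → 88 → 44 → 22 → 11 → 34 → 17 → 52 → 26 → 13 → 40 → 20 → 10 → 5 → 16 → 8 → 4 → 2 → 1
Total steps = 45

45 steps


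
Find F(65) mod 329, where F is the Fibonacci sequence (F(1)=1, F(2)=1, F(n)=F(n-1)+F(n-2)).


F(k) mod 329 for k=1..65:
1, 1, 2, 3, 5, 8, 13, 21, 34, 55, 89, 144, 233, 48, 281, 0, 281, 281, 233, 185, 89, 274, 34, 308, 13, 321, 5, 326, 2, 328, 1, 0, 1, 1, 2, 3, 5, 8, 13, 21, 34, 55, 89, 144, 233, 48, 281, 0, 281, 281, 233, 185, 89, 274, 34, 308, 13, 321, 5, 326, 2, 328, 1, 0, 1
F(65) mod 329 = 1


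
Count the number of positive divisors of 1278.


1278 = 2^1 × 3^2 × 71^1
d(1278) = (1+1) × (2+1) × (1+1) = 12

12 divisors


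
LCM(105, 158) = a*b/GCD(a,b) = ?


GCD(105, 158) = 1
LCM = 105*158/1 = 16590/1 = 16590

LCM = 16590


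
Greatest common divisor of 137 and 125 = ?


137 = 1 * 125 + 12
125 = 10 * 12 + 5
12 = 2 * 5 + 2
5 = 2 * 2 + 1
2 = 2 * 1 + 0
GCD = 1


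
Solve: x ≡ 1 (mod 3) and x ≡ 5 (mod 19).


M = 3*19 = 57
M1 = M/3 = 19, M2 = M/19 = 3
M1^(-1) mod 3 = 1, M2^(-1) mod 19 = 13
x = 1*19*1 + 5*3*13 = 214
214 mod 57 = 43
Check: 43 mod 3 = 1 ✓, 43 mod 19 = 5 ✓

x ≡ 43 (mod 57)


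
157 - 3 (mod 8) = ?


157 - 3 = 154
154 mod 8 = 2


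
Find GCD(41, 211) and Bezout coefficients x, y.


Tabular extended Euclidean (each row: r = 41*s + 211*t):
r=41, s=1, t=0
r=211, s=0, t=1
q=0: r=41, s=1, t=0   [41*(1) + 211*(0) = 41]
q=5: r=6, s=-5, t=1   [41*(-5) + 211*(1) = 6]
q=6: r=5, s=31, t=-6   [41*(31) + 211*(-6) = 5]
q=1: r=1, s=-36, t=7   [41*(-36) + 211*(7) = 1]
q=5: r=0, s=211, t=-41   [41*(211) + 211*(-41) = 0]
GCD = 1; from the row with r=1: x=-36, y=7
Check: 41*(-36) + 211*(7) = -1476 + 1477 = 1

GCD = 1, x = -36, y = 7


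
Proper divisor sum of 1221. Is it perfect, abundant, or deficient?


Proper divisors: 1, 3, 11, 33, 37, 111, 407
Sum = 1 + 3 + 11 + 33 + 37 + 111 + 407 = 603
603 < 1221 → deficient

s(1221) = 603 (deficient)


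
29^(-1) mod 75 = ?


Use the extended Euclidean algorithm on (75, 29); each row r = 75*s + 29*t:
r=75, s=1, t=0
r=29, s=0, t=1
q=2: r=17, s=1, t=-2   [75*(1) + 29*(-2) = 17]
q=1: r=12, s=-1, t=3   [75*(-1) + 29*(3) = 12]
q=1: r=5, s=2, t=-5   [75*(2) + 29*(-5) = 5]
q=2: r=2, s=-5, t=13   [75*(-5) + 29*(13) = 2]
q=2: r=1, s=12, t=-31   [75*(12) + 29*(-31) = 1]
q=2: r=0, s=-29, t=75   [75*(-29) + 29*(75) = 0]
GCD = 1 with t = -31, so 29*(-31) ≡ 1 (mod 75)
Inverse = -31 mod 75 = 44
Check: 29 * 44 = 1276 ≡ 1 (mod 75)

29^(-1) ≡ 44 (mod 75)


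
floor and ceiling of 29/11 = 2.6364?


29/11 = 2.6364
floor = 2
ceil = 3

floor = 2, ceil = 3


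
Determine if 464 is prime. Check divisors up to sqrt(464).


464 / 2 = 232 (exact division)
464 is NOT prime.

No, 464 is not prime


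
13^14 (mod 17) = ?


13^1 mod 17 = 13
13^2 mod 17 = 16
13^3 mod 17 = 4
13^4 mod 17 = 1
13^5 mod 17 = 13
13^6 mod 17 = 16
13^7 mod 17 = 4
13^8 mod 17 = 1
13^9 mod 17 = 13
13^10 mod 17 = 16
13^11 mod 17 = 4
13^12 mod 17 = 1
13^13 mod 17 = 13
13^14 mod 17 = 16


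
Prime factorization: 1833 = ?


1833 / 3 = 611
611 / 13 = 47
47 / 47 = 1
1833 = 3 × 13 × 47


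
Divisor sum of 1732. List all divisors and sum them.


Divisors of 1732: 1, 2, 4, 433, 866, 1732
Sum = 1 + 2 + 4 + 433 + 866 + 1732 = 3038

σ(1732) = 3038


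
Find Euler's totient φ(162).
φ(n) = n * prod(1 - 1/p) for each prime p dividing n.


162 = 2 × 3^4
Prime factors: 2, 3
φ(162) = 162 × (1-1/2) × (1-1/3)
= 162 × 1/2 × 2/3 = 54

φ(162) = 54


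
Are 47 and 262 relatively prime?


Euclidean algorithm:
262 = 5 * 47 + 27
47 = 1 * 27 + 20
27 = 1 * 20 + 7
20 = 2 * 7 + 6
7 = 1 * 6 + 1
6 = 6 * 1 + 0
GCD(47, 262) = 1

Yes, coprime (GCD = 1)


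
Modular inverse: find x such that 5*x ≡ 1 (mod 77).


Use the extended Euclidean algorithm on (77, 5); each row r = 77*s + 5*t:
r=77, s=1, t=0
r=5, s=0, t=1
q=15: r=2, s=1, t=-15   [77*(1) + 5*(-15) = 2]
q=2: r=1, s=-2, t=31   [77*(-2) + 5*(31) = 1]
q=2: r=0, s=5, t=-77   [77*(5) + 5*(-77) = 0]
GCD = 1 with t = 31, so 5*(31) ≡ 1 (mod 77)
Inverse = 31 mod 77 = 31
Check: 5 * 31 = 155 ≡ 1 (mod 77)

5^(-1) ≡ 31 (mod 77)


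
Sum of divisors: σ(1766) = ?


Divisors of 1766: 1, 2, 883, 1766
Sum = 1 + 2 + 883 + 1766 = 2652

σ(1766) = 2652


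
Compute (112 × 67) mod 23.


112 × 67 = 7504
7504 mod 23 = 6


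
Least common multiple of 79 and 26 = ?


GCD(79, 26) = 1
LCM = 79*26/1 = 2054/1 = 2054

LCM = 2054


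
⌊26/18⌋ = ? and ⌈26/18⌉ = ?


26/18 = 1.4444
floor = 1
ceil = 2

floor = 1, ceil = 2


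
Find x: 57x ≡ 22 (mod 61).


GCD(57, 61) = 1, unique solution
a^(-1) mod 61 = 15
x = 15 * 22 mod 61 = 25

x ≡ 25 (mod 61)


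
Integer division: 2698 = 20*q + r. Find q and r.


2698 = 20 * 134 + 18
Check: 2680 + 18 = 2698

q = 134, r = 18


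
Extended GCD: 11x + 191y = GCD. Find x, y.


Tabular extended Euclidean (each row: r = 11*s + 191*t):
r=11, s=1, t=0
r=191, s=0, t=1
q=0: r=11, s=1, t=0   [11*(1) + 191*(0) = 11]
q=17: r=4, s=-17, t=1   [11*(-17) + 191*(1) = 4]
q=2: r=3, s=35, t=-2   [11*(35) + 191*(-2) = 3]
q=1: r=1, s=-52, t=3   [11*(-52) + 191*(3) = 1]
q=3: r=0, s=191, t=-11   [11*(191) + 191*(-11) = 0]
GCD = 1; from the row with r=1: x=-52, y=3
Check: 11*(-52) + 191*(3) = -572 + 573 = 1

GCD = 1, x = -52, y = 3


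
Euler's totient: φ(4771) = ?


4771 = 13 × 367
Prime factors: 13, 367
φ(4771) = 4771 × (1-1/13) × (1-1/367)
= 4771 × 12/13 × 366/367 = 4392

φ(4771) = 4392


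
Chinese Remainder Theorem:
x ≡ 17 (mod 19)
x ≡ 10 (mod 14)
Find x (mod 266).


M = 19*14 = 266
M1 = M/19 = 14, M2 = M/14 = 19
M1^(-1) mod 19 = 15, M2^(-1) mod 14 = 3
x = 17*14*15 + 10*19*3 = 4140
4140 mod 266 = 150
Check: 150 mod 19 = 17 ✓, 150 mod 14 = 10 ✓

x ≡ 150 (mod 266)


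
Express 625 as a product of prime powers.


625 / 5 = 125
125 / 5 = 25
25 / 5 = 5
5 / 5 = 1
625 = 5^4


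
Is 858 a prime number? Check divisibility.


858 / 2 = 429 (exact division)
858 is NOT prime.

No, 858 is not prime


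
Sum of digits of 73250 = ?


7 + 3 + 2 + 5 + 0 = 17


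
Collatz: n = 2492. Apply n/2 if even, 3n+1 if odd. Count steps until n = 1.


2492 → 1246 → 623 → 1870 → 935 → 2806 → 1403 → 4210 → 2105 → 6316 → 3158 → 1579 → 4738 → 2369 → 7108 → 3554 → 1777 → 5332 → 2666 → 1333 → 4000 → 2000 → 1000 → 500 → 250 → 125 → 376 → 188 → 94 → 47 → 142 → 71 → 214 → 107 → 322 → 161 → 484 → 242 → 121 → 364 → 182 → 91 → 274 → 137 → 412 → 206 → 103 → 310 → 155 → 466 → 233 → 700 → 350 → 175 → 526 → 263 → 790 → 395 → 1186 → 593 → 1780 → 890 → 445 → 1336 → 668 → 334 → 167 → 502 → 251 → 754 → 377 → 1132 → 566 → 283 → 850 → 425 → 1276 → 638 → 319 → 958 → 479 → 1438 → 719 → 2158 → 1079 → 3238 → 1619 → 4858 → 2429 → 7288 → 3644 → 1822 → 911 → 2734 → 1367 → 4102 → 2051 → 6154 → 3077 → 9232 → 4616 → 2308 → 1154 → 577 → 1732 → 866 → 433 → 1300 → 650 → 325 → 976 → 488 → 244 → 122 → 61 → 184 → 92 → 46 → 23 → 70 → 35 → 106 → 53 → 160 → 80 → 40 → 20 → 10 → 5 → 16 → 8 → 4 → 2 → 1
Total steps = 133

133 steps


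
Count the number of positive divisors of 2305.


2305 = 5^1 × 461^1
d(2305) = (1+1) × (1+1) = 4

4 divisors


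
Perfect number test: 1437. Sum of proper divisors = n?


Proper divisors of 1437: 1, 3, 479
Sum = 1 + 3 + 479 = 483

No, 1437 is not perfect (483 ≠ 1437)


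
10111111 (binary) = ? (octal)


10111111 (base 2) = 191 (decimal)
191 (decimal) = 277 (base 8)


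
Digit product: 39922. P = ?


3 × 9 × 9 × 2 × 2 = 972


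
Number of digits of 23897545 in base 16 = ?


23897545 in base 16 = 16CA5C9
Number of digits = 7

7 digits (base 16)


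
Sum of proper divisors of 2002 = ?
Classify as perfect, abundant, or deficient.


Proper divisors: 1, 2, 7, 11, 13, 14, 22, 26, 77, 91, 143, 154, 182, 286, 1001
Sum = 1 + 2 + 7 + 11 + 13 + 14 + 22 + 26 + 77 + 91 + 143 + 154 + 182 + 286 + 1001 = 2030
2030 > 2002 → abundant

s(2002) = 2030 (abundant)


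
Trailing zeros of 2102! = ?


floor(2102/5) = 420
floor(2102/25) = 84
floor(2102/125) = 16
floor(2102/625) = 3
Total = 523

523 trailing zeros


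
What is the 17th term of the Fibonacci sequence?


Sequence: 1, 1, 2, 3, 5, 8, 13, 21, 34, 55, 89, 144, 233, 377, 610, 987, 1597
F(17) = 1597


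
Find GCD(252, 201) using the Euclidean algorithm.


252 = 1 * 201 + 51
201 = 3 * 51 + 48
51 = 1 * 48 + 3
48 = 16 * 3 + 0
GCD = 3


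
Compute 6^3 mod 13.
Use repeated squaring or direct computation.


6^1 mod 13 = 6
6^2 mod 13 = 10
6^3 mod 13 = 8


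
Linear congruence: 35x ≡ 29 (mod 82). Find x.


GCD(35, 82) = 1, unique solution
a^(-1) mod 82 = 75
x = 75 * 29 mod 82 = 43

x ≡ 43 (mod 82)


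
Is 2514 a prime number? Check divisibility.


2514 / 2 = 1257 (exact division)
2514 is NOT prime.

No, 2514 is not prime


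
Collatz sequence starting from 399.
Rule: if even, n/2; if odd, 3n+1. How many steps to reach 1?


399 → 1198 → 599 → 1798 → 899 → 2698 → 1349 → 4048 → 2024 → 1012 → 506 → 253 → 760 → 380 → 190 → 95 → 286 → 143 → 430 → 215 → 646 → 323 → 970 → 485 → 1456 → 728 → 364 → 182 → 91 → 274 → 137 → 412 → 206 → 103 → 310 → 155 → 466 → 233 → 700 → 350 → 175 → 526 → 263 → 790 → 395 → 1186 → 593 → 1780 → 890 → 445 → 1336 → 668 → 334 → 167 → 502 → 251 → 754 → 377 → 1132 → 566 → 283 → 850 → 425 → 1276 → 638 → 319 → 958 → 479 → 1438 → 719 → 2158 → 1079 → 3238 → 1619 → 4858 → 2429 → 7288 → 3644 → 1822 → 911 → 2734 → 1367 → 4102 → 2051 → 6154 → 3077 → 9232 → 4616 → 2308 → 1154 → 577 → 1732 → 866 → 433 → 1300 → 650 → 325 → 976 → 488 → 244 → 122 → 61 → 184 → 92 → 46 → 23 → 70 → 35 → 106 → 53 → 160 → 80 → 40 → 20 → 10 → 5 → 16 → 8 → 4 → 2 → 1
Total steps = 120

120 steps


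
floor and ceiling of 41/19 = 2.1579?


41/19 = 2.1579
floor = 2
ceil = 3

floor = 2, ceil = 3


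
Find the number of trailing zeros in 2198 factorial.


floor(2198/5) = 439
floor(2198/25) = 87
floor(2198/125) = 17
floor(2198/625) = 3
Total = 546

546 trailing zeros


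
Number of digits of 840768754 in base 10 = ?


840768754 has 9 digits in base 10
floor(log10(840768754)) + 1 = floor(8.9247) + 1 = 9

9 digits (base 10)


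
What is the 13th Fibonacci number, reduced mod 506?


F(k) mod 506 for k=1..13:
1, 1, 2, 3, 5, 8, 13, 21, 34, 55, 89, 144, 233
F(13) mod 506 = 233


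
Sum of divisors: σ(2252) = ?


Divisors of 2252: 1, 2, 4, 563, 1126, 2252
Sum = 1 + 2 + 4 + 563 + 1126 + 2252 = 3948

σ(2252) = 3948


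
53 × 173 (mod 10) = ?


53 × 173 = 9169
9169 mod 10 = 9


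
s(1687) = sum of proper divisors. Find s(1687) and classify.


Proper divisors: 1, 7, 241
Sum = 1 + 7 + 241 = 249
249 < 1687 → deficient

s(1687) = 249 (deficient)


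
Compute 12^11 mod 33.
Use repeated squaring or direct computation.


12^1 mod 33 = 12
12^2 mod 33 = 12
12^3 mod 33 = 12
12^4 mod 33 = 12
12^5 mod 33 = 12
12^6 mod 33 = 12
12^7 mod 33 = 12
12^8 mod 33 = 12
12^9 mod 33 = 12
12^10 mod 33 = 12
12^11 mod 33 = 12


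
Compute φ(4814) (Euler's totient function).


4814 = 2 × 29 × 83
Prime factors: 2, 29, 83
φ(4814) = 4814 × (1-1/2) × (1-1/29) × (1-1/83)
= 4814 × 1/2 × 28/29 × 82/83 = 2296

φ(4814) = 2296


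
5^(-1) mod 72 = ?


Use the extended Euclidean algorithm on (72, 5); each row r = 72*s + 5*t:
r=72, s=1, t=0
r=5, s=0, t=1
q=14: r=2, s=1, t=-14   [72*(1) + 5*(-14) = 2]
q=2: r=1, s=-2, t=29   [72*(-2) + 5*(29) = 1]
q=2: r=0, s=5, t=-72   [72*(5) + 5*(-72) = 0]
GCD = 1 with t = 29, so 5*(29) ≡ 1 (mod 72)
Inverse = 29 mod 72 = 29
Check: 5 * 29 = 145 ≡ 1 (mod 72)

5^(-1) ≡ 29 (mod 72)


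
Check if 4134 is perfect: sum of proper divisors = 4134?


Proper divisors of 4134: 1, 2, 3, 6, 13, 26, 39, 53, 78, 106, 159, 318, 689, 1378, 2067
Sum = 1 + 2 + 3 + 6 + 13 + 26 + 39 + 53 + 78 + 106 + 159 + 318 + 689 + 1378 + 2067 = 4938

No, 4134 is not perfect (4938 ≠ 4134)


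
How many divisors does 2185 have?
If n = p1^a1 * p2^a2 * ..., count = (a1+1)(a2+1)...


2185 = 5^1 × 19^1 × 23^1
d(2185) = (1+1) × (1+1) × (1+1) = 8

8 divisors


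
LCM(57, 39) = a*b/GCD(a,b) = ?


GCD(57, 39) = 3
LCM = 57*39/3 = 2223/3 = 741

LCM = 741


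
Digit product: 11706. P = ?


1 × 1 × 7 × 0 × 6 = 0


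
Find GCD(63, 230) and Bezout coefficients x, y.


Tabular extended Euclidean (each row: r = 63*s + 230*t):
r=63, s=1, t=0
r=230, s=0, t=1
q=0: r=63, s=1, t=0   [63*(1) + 230*(0) = 63]
q=3: r=41, s=-3, t=1   [63*(-3) + 230*(1) = 41]
q=1: r=22, s=4, t=-1   [63*(4) + 230*(-1) = 22]
q=1: r=19, s=-7, t=2   [63*(-7) + 230*(2) = 19]
q=1: r=3, s=11, t=-3   [63*(11) + 230*(-3) = 3]
q=6: r=1, s=-73, t=20   [63*(-73) + 230*(20) = 1]
q=3: r=0, s=230, t=-63   [63*(230) + 230*(-63) = 0]
GCD = 1; from the row with r=1: x=-73, y=20
Check: 63*(-73) + 230*(20) = -4599 + 4600 = 1

GCD = 1, x = -73, y = 20


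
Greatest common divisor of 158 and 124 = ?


158 = 1 * 124 + 34
124 = 3 * 34 + 22
34 = 1 * 22 + 12
22 = 1 * 12 + 10
12 = 1 * 10 + 2
10 = 5 * 2 + 0
GCD = 2


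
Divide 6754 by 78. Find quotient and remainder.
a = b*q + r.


6754 = 78 * 86 + 46
Check: 6708 + 46 = 6754

q = 86, r = 46


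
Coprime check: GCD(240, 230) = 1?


Euclidean algorithm:
240 = 1 * 230 + 10
230 = 23 * 10 + 0
GCD(240, 230) = 10

No, not coprime (GCD = 10)


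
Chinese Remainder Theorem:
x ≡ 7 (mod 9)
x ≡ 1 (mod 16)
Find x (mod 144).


M = 9*16 = 144
M1 = M/9 = 16, M2 = M/16 = 9
M1^(-1) mod 9 = 4, M2^(-1) mod 16 = 9
x = 7*16*4 + 1*9*9 = 529
529 mod 144 = 97
Check: 97 mod 9 = 7 ✓, 97 mod 16 = 1 ✓

x ≡ 97 (mod 144)


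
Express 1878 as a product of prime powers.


1878 / 2 = 939
939 / 3 = 313
313 / 313 = 1
1878 = 2 × 3 × 313


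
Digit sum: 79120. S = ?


7 + 9 + 1 + 2 + 0 = 19


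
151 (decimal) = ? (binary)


151 (base 10) = 151 (decimal)
151 (decimal) = 10010111 (base 2)


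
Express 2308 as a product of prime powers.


2308 / 2 = 1154
1154 / 2 = 577
577 / 577 = 1
2308 = 2^2 × 577


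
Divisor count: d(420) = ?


420 = 2^2 × 3^1 × 5^1 × 7^1
d(420) = (2+1) × (1+1) × (1+1) × (1+1) = 24

24 divisors


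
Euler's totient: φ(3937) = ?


3937 = 31 × 127
Prime factors: 31, 127
φ(3937) = 3937 × (1-1/31) × (1-1/127)
= 3937 × 30/31 × 126/127 = 3780

φ(3937) = 3780


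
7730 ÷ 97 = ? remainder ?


7730 = 97 * 79 + 67
Check: 7663 + 67 = 7730

q = 79, r = 67


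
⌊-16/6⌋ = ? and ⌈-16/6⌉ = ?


-16/6 = -2.6667
floor = -3
ceil = -2

floor = -3, ceil = -2


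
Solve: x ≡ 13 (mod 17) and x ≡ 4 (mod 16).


M = 17*16 = 272
M1 = M/17 = 16, M2 = M/16 = 17
M1^(-1) mod 17 = 16, M2^(-1) mod 16 = 1
x = 13*16*16 + 4*17*1 = 3396
3396 mod 272 = 132
Check: 132 mod 17 = 13 ✓, 132 mod 16 = 4 ✓

x ≡ 132 (mod 272)


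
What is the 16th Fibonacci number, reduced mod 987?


F(k) mod 987 for k=1..16:
1, 1, 2, 3, 5, 8, 13, 21, 34, 55, 89, 144, 233, 377, 610, 0
F(16) mod 987 = 0


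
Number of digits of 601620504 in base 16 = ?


601620504 in base 16 = 23DC0018
Number of digits = 8

8 digits (base 16)


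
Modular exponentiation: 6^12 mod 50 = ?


6^1 mod 50 = 6
6^2 mod 50 = 36
6^3 mod 50 = 16
6^4 mod 50 = 46
6^5 mod 50 = 26
6^6 mod 50 = 6
6^7 mod 50 = 36
6^8 mod 50 = 16
6^9 mod 50 = 46
6^10 mod 50 = 26
6^11 mod 50 = 6
6^12 mod 50 = 36


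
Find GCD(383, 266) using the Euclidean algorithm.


383 = 1 * 266 + 117
266 = 2 * 117 + 32
117 = 3 * 32 + 21
32 = 1 * 21 + 11
21 = 1 * 11 + 10
11 = 1 * 10 + 1
10 = 10 * 1 + 0
GCD = 1


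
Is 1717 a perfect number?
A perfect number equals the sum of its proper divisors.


Proper divisors of 1717: 1, 17, 101
Sum = 1 + 17 + 101 = 119

No, 1717 is not perfect (119 ≠ 1717)


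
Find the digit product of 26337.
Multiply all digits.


2 × 6 × 3 × 3 × 7 = 756


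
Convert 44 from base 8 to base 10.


44 (base 8) = 36 (decimal)
36 (decimal) = 36 (base 10)


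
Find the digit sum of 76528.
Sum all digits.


7 + 6 + 5 + 2 + 8 = 28


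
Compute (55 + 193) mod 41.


55 + 193 = 248
248 mod 41 = 2


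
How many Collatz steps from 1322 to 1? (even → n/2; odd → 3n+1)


1322 → 661 → 1984 → 992 → 496 → 248 → 124 → 62 → 31 → 94 → 47 → 142 → 71 → 214 → 107 → 322 → 161 → 484 → 242 → 121 → 364 → 182 → 91 → 274 → 137 → 412 → 206 → 103 → 310 → 155 → 466 → 233 → 700 → 350 → 175 → 526 → 263 → 790 → 395 → 1186 → 593 → 1780 → 890 → 445 → 1336 → 668 → 334 → 167 → 502 → 251 → 754 → 377 → 1132 → 566 → 283 → 850 → 425 → 1276 → 638 → 319 → 958 → 479 → 1438 → 719 → 2158 → 1079 → 3238 → 1619 → 4858 → 2429 → 7288 → 3644 → 1822 → 911 → 2734 → 1367 → 4102 → 2051 → 6154 → 3077 → 9232 → 4616 → 2308 → 1154 → 577 → 1732 → 866 → 433 → 1300 → 650 → 325 → 976 → 488 → 244 → 122 → 61 → 184 → 92 → 46 → 23 → 70 → 35 → 106 → 53 → 160 → 80 → 40 → 20 → 10 → 5 → 16 → 8 → 4 → 2 → 1
Total steps = 114

114 steps


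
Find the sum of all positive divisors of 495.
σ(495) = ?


Divisors of 495: 1, 3, 5, 9, 11, 15, 33, 45, 55, 99, 165, 495
Sum = 1 + 3 + 5 + 9 + 11 + 15 + 33 + 45 + 55 + 99 + 165 + 495 = 936

σ(495) = 936


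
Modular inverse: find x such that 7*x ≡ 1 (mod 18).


Use the extended Euclidean algorithm on (18, 7); each row r = 18*s + 7*t:
r=18, s=1, t=0
r=7, s=0, t=1
q=2: r=4, s=1, t=-2   [18*(1) + 7*(-2) = 4]
q=1: r=3, s=-1, t=3   [18*(-1) + 7*(3) = 3]
q=1: r=1, s=2, t=-5   [18*(2) + 7*(-5) = 1]
q=3: r=0, s=-7, t=18   [18*(-7) + 7*(18) = 0]
GCD = 1 with t = -5, so 7*(-5) ≡ 1 (mod 18)
Inverse = -5 mod 18 = 13
Check: 7 * 13 = 91 ≡ 1 (mod 18)

7^(-1) ≡ 13 (mod 18)


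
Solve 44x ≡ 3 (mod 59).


GCD(44, 59) = 1, unique solution
a^(-1) mod 59 = 55
x = 55 * 3 mod 59 = 47

x ≡ 47 (mod 59)


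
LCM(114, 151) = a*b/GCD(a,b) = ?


GCD(114, 151) = 1
LCM = 114*151/1 = 17214/1 = 17214

LCM = 17214


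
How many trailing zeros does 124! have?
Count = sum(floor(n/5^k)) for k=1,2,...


floor(124/5) = 24
floor(124/25) = 4
Total = 28

28 trailing zeros


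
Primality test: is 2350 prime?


2350 / 2 = 1175 (exact division)
2350 is NOT prime.

No, 2350 is not prime


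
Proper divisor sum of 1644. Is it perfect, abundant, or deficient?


Proper divisors: 1, 2, 3, 4, 6, 12, 137, 274, 411, 548, 822
Sum = 1 + 2 + 3 + 4 + 6 + 12 + 137 + 274 + 411 + 548 + 822 = 2220
2220 > 1644 → abundant

s(1644) = 2220 (abundant)


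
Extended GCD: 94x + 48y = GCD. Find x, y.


Tabular extended Euclidean (each row: r = 94*s + 48*t):
r=94, s=1, t=0
r=48, s=0, t=1
q=1: r=46, s=1, t=-1   [94*(1) + 48*(-1) = 46]
q=1: r=2, s=-1, t=2   [94*(-1) + 48*(2) = 2]
q=23: r=0, s=24, t=-47   [94*(24) + 48*(-47) = 0]
GCD = 2; from the row with r=2: x=-1, y=2
Check: 94*(-1) + 48*(2) = -94 + 96 = 2

GCD = 2, x = -1, y = 2


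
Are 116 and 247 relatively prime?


Euclidean algorithm:
247 = 2 * 116 + 15
116 = 7 * 15 + 11
15 = 1 * 11 + 4
11 = 2 * 4 + 3
4 = 1 * 3 + 1
3 = 3 * 1 + 0
GCD(116, 247) = 1

Yes, coprime (GCD = 1)


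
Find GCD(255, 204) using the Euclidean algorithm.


255 = 1 * 204 + 51
204 = 4 * 51 + 0
GCD = 51


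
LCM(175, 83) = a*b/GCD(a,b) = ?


GCD(175, 83) = 1
LCM = 175*83/1 = 14525/1 = 14525

LCM = 14525


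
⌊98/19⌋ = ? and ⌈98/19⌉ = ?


98/19 = 5.1579
floor = 5
ceil = 6

floor = 5, ceil = 6


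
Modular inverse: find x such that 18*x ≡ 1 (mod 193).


Use the extended Euclidean algorithm on (193, 18); each row r = 193*s + 18*t:
r=193, s=1, t=0
r=18, s=0, t=1
q=10: r=13, s=1, t=-10   [193*(1) + 18*(-10) = 13]
q=1: r=5, s=-1, t=11   [193*(-1) + 18*(11) = 5]
q=2: r=3, s=3, t=-32   [193*(3) + 18*(-32) = 3]
q=1: r=2, s=-4, t=43   [193*(-4) + 18*(43) = 2]
q=1: r=1, s=7, t=-75   [193*(7) + 18*(-75) = 1]
q=2: r=0, s=-18, t=193   [193*(-18) + 18*(193) = 0]
GCD = 1 with t = -75, so 18*(-75) ≡ 1 (mod 193)
Inverse = -75 mod 193 = 118
Check: 18 * 118 = 2124 ≡ 1 (mod 193)

18^(-1) ≡ 118 (mod 193)


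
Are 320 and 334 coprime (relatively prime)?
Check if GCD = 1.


Euclidean algorithm:
334 = 1 * 320 + 14
320 = 22 * 14 + 12
14 = 1 * 12 + 2
12 = 6 * 2 + 0
GCD(320, 334) = 2

No, not coprime (GCD = 2)


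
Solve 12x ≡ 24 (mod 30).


GCD(12, 30) = 6 divides 24
Divide: 2x ≡ 4 (mod 5)
x ≡ 2 (mod 5)


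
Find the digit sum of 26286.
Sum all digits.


2 + 6 + 2 + 8 + 6 = 24


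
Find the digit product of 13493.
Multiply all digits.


1 × 3 × 4 × 9 × 3 = 324


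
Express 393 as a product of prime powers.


393 / 3 = 131
131 / 131 = 1
393 = 3 × 131


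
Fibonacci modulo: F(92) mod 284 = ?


F(k) mod 284 for k=1..92:
1, 1, 2, 3, 5, 8, 13, 21, 34, 55, 89, 144, 233, 93, 42, 135, 177, 28, 205, 233, 154, 103, 257, 76, 49, 125, 174, 15, 189, 204, 109, 29, 138, 167, 21, 188, 209, 113, 38, 151, 189, 56, 245, 17, 262, 279, 257, 252, 225, 193, 134, 43, 177, 220, 113, 49, 162, 211, 89, 16, 105, 121, 226, 63, 5, 68, 73, 141, 214, 71, 1, 72, 73, 145, 218, 79, 13, 92, 105, 197, 18, 215, 233, 164, 113, 277, 106, 99, 205, 20, 225, 245
F(92) mod 284 = 245


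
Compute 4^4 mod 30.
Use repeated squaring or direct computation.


4^1 mod 30 = 4
4^2 mod 30 = 16
4^3 mod 30 = 4
4^4 mod 30 = 16


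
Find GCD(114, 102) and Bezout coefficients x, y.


Tabular extended Euclidean (each row: r = 114*s + 102*t):
r=114, s=1, t=0
r=102, s=0, t=1
q=1: r=12, s=1, t=-1   [114*(1) + 102*(-1) = 12]
q=8: r=6, s=-8, t=9   [114*(-8) + 102*(9) = 6]
q=2: r=0, s=17, t=-19   [114*(17) + 102*(-19) = 0]
GCD = 6; from the row with r=6: x=-8, y=9
Check: 114*(-8) + 102*(9) = -912 + 918 = 6

GCD = 6, x = -8, y = 9


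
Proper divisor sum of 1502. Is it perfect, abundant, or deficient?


Proper divisors: 1, 2, 751
Sum = 1 + 2 + 751 = 754
754 < 1502 → deficient

s(1502) = 754 (deficient)


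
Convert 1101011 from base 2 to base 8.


1101011 (base 2) = 107 (decimal)
107 (decimal) = 153 (base 8)


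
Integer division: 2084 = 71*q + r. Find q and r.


2084 = 71 * 29 + 25
Check: 2059 + 25 = 2084

q = 29, r = 25


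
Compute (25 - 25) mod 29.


25 - 25 = 0
0 mod 29 = 0


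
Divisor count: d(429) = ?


429 = 3^1 × 11^1 × 13^1
d(429) = (1+1) × (1+1) × (1+1) = 8

8 divisors


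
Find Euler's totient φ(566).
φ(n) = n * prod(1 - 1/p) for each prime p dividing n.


566 = 2 × 283
Prime factors: 2, 283
φ(566) = 566 × (1-1/2) × (1-1/283)
= 566 × 1/2 × 282/283 = 282

φ(566) = 282


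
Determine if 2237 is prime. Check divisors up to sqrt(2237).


Check divisors up to sqrt(2237) = 47.2969
No divisors found.
2237 is prime.

Yes, 2237 is prime


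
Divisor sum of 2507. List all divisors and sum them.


Divisors of 2507: 1, 23, 109, 2507
Sum = 1 + 23 + 109 + 2507 = 2640

σ(2507) = 2640


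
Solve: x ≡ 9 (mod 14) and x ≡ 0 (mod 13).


M = 14*13 = 182
M1 = M/14 = 13, M2 = M/13 = 14
M1^(-1) mod 14 = 13, M2^(-1) mod 13 = 1
x = 9*13*13 + 0*14*1 = 1521
1521 mod 182 = 65
Check: 65 mod 14 = 9 ✓, 65 mod 13 = 0 ✓

x ≡ 65 (mod 182)


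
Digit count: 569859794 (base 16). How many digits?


569859794 in base 16 = 21F75ED2
Number of digits = 8

8 digits (base 16)


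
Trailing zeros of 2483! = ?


floor(2483/5) = 496
floor(2483/25) = 99
floor(2483/125) = 19
floor(2483/625) = 3
Total = 617

617 trailing zeros


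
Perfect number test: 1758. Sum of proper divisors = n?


Proper divisors of 1758: 1, 2, 3, 6, 293, 586, 879
Sum = 1 + 2 + 3 + 6 + 293 + 586 + 879 = 1770

No, 1758 is not perfect (1770 ≠ 1758)


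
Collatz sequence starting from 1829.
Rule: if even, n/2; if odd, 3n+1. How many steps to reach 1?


1829 → 5488 → 2744 → 1372 → 686 → 343 → 1030 → 515 → 1546 → 773 → 2320 → 1160 → 580 → 290 → 145 → 436 → 218 → 109 → 328 → 164 → 82 → 41 → 124 → 62 → 31 → 94 → 47 → 142 → 71 → 214 → 107 → 322 → 161 → 484 → 242 → 121 → 364 → 182 → 91 → 274 → 137 → 412 → 206 → 103 → 310 → 155 → 466 → 233 → 700 → 350 → 175 → 526 → 263 → 790 → 395 → 1186 → 593 → 1780 → 890 → 445 → 1336 → 668 → 334 → 167 → 502 → 251 → 754 → 377 → 1132 → 566 → 283 → 850 → 425 → 1276 → 638 → 319 → 958 → 479 → 1438 → 719 → 2158 → 1079 → 3238 → 1619 → 4858 → 2429 → 7288 → 3644 → 1822 → 911 → 2734 → 1367 → 4102 → 2051 → 6154 → 3077 → 9232 → 4616 → 2308 → 1154 → 577 → 1732 → 866 → 433 → 1300 → 650 → 325 → 976 → 488 → 244 → 122 → 61 → 184 → 92 → 46 → 23 → 70 → 35 → 106 → 53 → 160 → 80 → 40 → 20 → 10 → 5 → 16 → 8 → 4 → 2 → 1
Total steps = 130

130 steps


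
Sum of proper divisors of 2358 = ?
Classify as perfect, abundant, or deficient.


Proper divisors: 1, 2, 3, 6, 9, 18, 131, 262, 393, 786, 1179
Sum = 1 + 2 + 3 + 6 + 9 + 18 + 131 + 262 + 393 + 786 + 1179 = 2790
2790 > 2358 → abundant

s(2358) = 2790 (abundant)


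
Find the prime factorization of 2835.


2835 / 3 = 945
945 / 3 = 315
315 / 3 = 105
105 / 3 = 35
35 / 5 = 7
7 / 7 = 1
2835 = 3^4 × 5 × 7


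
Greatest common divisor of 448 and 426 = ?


448 = 1 * 426 + 22
426 = 19 * 22 + 8
22 = 2 * 8 + 6
8 = 1 * 6 + 2
6 = 3 * 2 + 0
GCD = 2


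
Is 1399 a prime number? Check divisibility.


Check divisors up to sqrt(1399) = 37.4032
No divisors found.
1399 is prime.

Yes, 1399 is prime


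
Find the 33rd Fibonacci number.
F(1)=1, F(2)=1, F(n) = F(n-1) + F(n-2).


Sequence: 1, 1, 2, 3, 5, 8, 13, 21, 34, 55, 89, 144, 233, 377, 610, 987, 1597, 2584, 4181, 6765, 10946, 17711, 28657, 46368, 75025, 121393, 196418, 317811, 514229, 832040, 1346269, 2178309, 3524578
F(33) = 3524578


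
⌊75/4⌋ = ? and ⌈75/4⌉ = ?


75/4 = 18.7500
floor = 18
ceil = 19

floor = 18, ceil = 19


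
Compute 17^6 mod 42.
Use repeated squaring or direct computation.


17^1 mod 42 = 17
17^2 mod 42 = 37
17^3 mod 42 = 41
17^4 mod 42 = 25
17^5 mod 42 = 5
17^6 mod 42 = 1


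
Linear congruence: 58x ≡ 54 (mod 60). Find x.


GCD(58, 60) = 2 divides 54
Divide: 29x ≡ 27 (mod 30)
x ≡ 3 (mod 30)


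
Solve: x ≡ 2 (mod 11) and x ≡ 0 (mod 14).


M = 11*14 = 154
M1 = M/11 = 14, M2 = M/14 = 11
M1^(-1) mod 11 = 4, M2^(-1) mod 14 = 9
x = 2*14*4 + 0*11*9 = 112
112 mod 154 = 112
Check: 112 mod 11 = 2 ✓, 112 mod 14 = 0 ✓

x ≡ 112 (mod 154)


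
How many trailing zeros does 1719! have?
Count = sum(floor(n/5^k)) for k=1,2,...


floor(1719/5) = 343
floor(1719/25) = 68
floor(1719/125) = 13
floor(1719/625) = 2
Total = 426

426 trailing zeros


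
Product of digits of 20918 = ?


2 × 0 × 9 × 1 × 8 = 0


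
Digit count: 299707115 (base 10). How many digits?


299707115 has 9 digits in base 10
floor(log10(299707115)) + 1 = floor(8.4767) + 1 = 9

9 digits (base 10)


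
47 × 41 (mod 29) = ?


47 × 41 = 1927
1927 mod 29 = 13


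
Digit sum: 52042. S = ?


5 + 2 + 0 + 4 + 2 = 13


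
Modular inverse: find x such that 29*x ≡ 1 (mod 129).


Use the extended Euclidean algorithm on (129, 29); each row r = 129*s + 29*t:
r=129, s=1, t=0
r=29, s=0, t=1
q=4: r=13, s=1, t=-4   [129*(1) + 29*(-4) = 13]
q=2: r=3, s=-2, t=9   [129*(-2) + 29*(9) = 3]
q=4: r=1, s=9, t=-40   [129*(9) + 29*(-40) = 1]
q=3: r=0, s=-29, t=129   [129*(-29) + 29*(129) = 0]
GCD = 1 with t = -40, so 29*(-40) ≡ 1 (mod 129)
Inverse = -40 mod 129 = 89
Check: 29 * 89 = 2581 ≡ 1 (mod 129)

29^(-1) ≡ 89 (mod 129)


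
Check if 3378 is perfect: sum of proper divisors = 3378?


Proper divisors of 3378: 1, 2, 3, 6, 563, 1126, 1689
Sum = 1 + 2 + 3 + 6 + 563 + 1126 + 1689 = 3390

No, 3378 is not perfect (3390 ≠ 3378)


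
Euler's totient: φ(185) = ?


185 = 5 × 37
Prime factors: 5, 37
φ(185) = 185 × (1-1/5) × (1-1/37)
= 185 × 4/5 × 36/37 = 144

φ(185) = 144


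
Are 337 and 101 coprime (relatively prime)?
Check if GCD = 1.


Euclidean algorithm:
337 = 3 * 101 + 34
101 = 2 * 34 + 33
34 = 1 * 33 + 1
33 = 33 * 1 + 0
GCD(337, 101) = 1

Yes, coprime (GCD = 1)


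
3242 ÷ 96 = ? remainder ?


3242 = 96 * 33 + 74
Check: 3168 + 74 = 3242

q = 33, r = 74


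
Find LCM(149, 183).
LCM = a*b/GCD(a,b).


GCD(149, 183) = 1
LCM = 149*183/1 = 27267/1 = 27267

LCM = 27267


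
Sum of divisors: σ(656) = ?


Divisors of 656: 1, 2, 4, 8, 16, 41, 82, 164, 328, 656
Sum = 1 + 2 + 4 + 8 + 16 + 41 + 82 + 164 + 328 + 656 = 1302

σ(656) = 1302


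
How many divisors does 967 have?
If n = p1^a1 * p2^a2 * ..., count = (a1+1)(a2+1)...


967 = 967^1
d(967) = (1+1) = 2

2 divisors


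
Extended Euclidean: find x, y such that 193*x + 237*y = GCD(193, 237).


Tabular extended Euclidean (each row: r = 193*s + 237*t):
r=193, s=1, t=0
r=237, s=0, t=1
q=0: r=193, s=1, t=0   [193*(1) + 237*(0) = 193]
q=1: r=44, s=-1, t=1   [193*(-1) + 237*(1) = 44]
q=4: r=17, s=5, t=-4   [193*(5) + 237*(-4) = 17]
q=2: r=10, s=-11, t=9   [193*(-11) + 237*(9) = 10]
q=1: r=7, s=16, t=-13   [193*(16) + 237*(-13) = 7]
q=1: r=3, s=-27, t=22   [193*(-27) + 237*(22) = 3]
q=2: r=1, s=70, t=-57   [193*(70) + 237*(-57) = 1]
q=3: r=0, s=-237, t=193   [193*(-237) + 237*(193) = 0]
GCD = 1; from the row with r=1: x=70, y=-57
Check: 193*(70) + 237*(-57) = 13510 - 13509 = 1

GCD = 1, x = 70, y = -57


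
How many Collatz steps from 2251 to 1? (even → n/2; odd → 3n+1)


2251 → 6754 → 3377 → 10132 → 5066 → 2533 → 7600 → 3800 → 1900 → 950 → 475 → 1426 → 713 → 2140 → 1070 → 535 → 1606 → 803 → 2410 → 1205 → 3616 → 1808 → 904 → 452 → 226 → 113 → 340 → 170 → 85 → 256 → 128 → 64 → 32 → 16 → 8 → 4 → 2 → 1
Total steps = 37

37 steps


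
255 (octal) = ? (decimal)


255 (base 8) = 173 (decimal)
173 (decimal) = 173 (base 10)


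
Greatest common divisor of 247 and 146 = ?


247 = 1 * 146 + 101
146 = 1 * 101 + 45
101 = 2 * 45 + 11
45 = 4 * 11 + 1
11 = 11 * 1 + 0
GCD = 1


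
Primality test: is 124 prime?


124 / 2 = 62 (exact division)
124 is NOT prime.

No, 124 is not prime


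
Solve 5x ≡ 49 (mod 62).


GCD(5, 62) = 1, unique solution
a^(-1) mod 62 = 25
x = 25 * 49 mod 62 = 47

x ≡ 47 (mod 62)


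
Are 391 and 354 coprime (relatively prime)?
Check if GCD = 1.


Euclidean algorithm:
391 = 1 * 354 + 37
354 = 9 * 37 + 21
37 = 1 * 21 + 16
21 = 1 * 16 + 5
16 = 3 * 5 + 1
5 = 5 * 1 + 0
GCD(391, 354) = 1

Yes, coprime (GCD = 1)


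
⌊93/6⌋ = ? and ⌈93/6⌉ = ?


93/6 = 15.5000
floor = 15
ceil = 16

floor = 15, ceil = 16


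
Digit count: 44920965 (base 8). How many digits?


44920965 in base 8 = 253270205
Number of digits = 9

9 digits (base 8)


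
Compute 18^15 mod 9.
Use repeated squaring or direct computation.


18^1 mod 9 = 0
18^2 mod 9 = 0
18^3 mod 9 = 0
18^4 mod 9 = 0
18^5 mod 9 = 0
18^6 mod 9 = 0
18^7 mod 9 = 0
18^8 mod 9 = 0
18^9 mod 9 = 0
18^10 mod 9 = 0
18^11 mod 9 = 0
18^12 mod 9 = 0
18^13 mod 9 = 0
18^14 mod 9 = 0
18^15 mod 9 = 0


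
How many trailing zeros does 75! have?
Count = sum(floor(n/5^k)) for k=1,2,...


floor(75/5) = 15
floor(75/25) = 3
Total = 18

18 trailing zeros


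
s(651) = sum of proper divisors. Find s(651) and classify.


Proper divisors: 1, 3, 7, 21, 31, 93, 217
Sum = 1 + 3 + 7 + 21 + 31 + 93 + 217 = 373
373 < 651 → deficient

s(651) = 373 (deficient)


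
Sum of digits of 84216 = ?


8 + 4 + 2 + 1 + 6 = 21


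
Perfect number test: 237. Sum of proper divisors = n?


Proper divisors of 237: 1, 3, 79
Sum = 1 + 3 + 79 = 83

No, 237 is not perfect (83 ≠ 237)


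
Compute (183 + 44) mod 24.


183 + 44 = 227
227 mod 24 = 11


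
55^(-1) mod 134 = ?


Use the extended Euclidean algorithm on (134, 55); each row r = 134*s + 55*t:
r=134, s=1, t=0
r=55, s=0, t=1
q=2: r=24, s=1, t=-2   [134*(1) + 55*(-2) = 24]
q=2: r=7, s=-2, t=5   [134*(-2) + 55*(5) = 7]
q=3: r=3, s=7, t=-17   [134*(7) + 55*(-17) = 3]
q=2: r=1, s=-16, t=39   [134*(-16) + 55*(39) = 1]
q=3: r=0, s=55, t=-134   [134*(55) + 55*(-134) = 0]
GCD = 1 with t = 39, so 55*(39) ≡ 1 (mod 134)
Inverse = 39 mod 134 = 39
Check: 55 * 39 = 2145 ≡ 1 (mod 134)

55^(-1) ≡ 39 (mod 134)


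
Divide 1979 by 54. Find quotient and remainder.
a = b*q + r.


1979 = 54 * 36 + 35
Check: 1944 + 35 = 1979

q = 36, r = 35


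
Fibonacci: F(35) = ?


Sequence: 1, 1, 2, 3, 5, 8, 13, 21, 34, 55, 89, 144, 233, 377, 610, 987, 1597, 2584, 4181, 6765, 10946, 17711, 28657, 46368, 75025, 121393, 196418, 317811, 514229, 832040, 1346269, 2178309, 3524578, 5702887, 9227465
F(35) = 9227465


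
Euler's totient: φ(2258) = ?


2258 = 2 × 1129
Prime factors: 2, 1129
φ(2258) = 2258 × (1-1/2) × (1-1/1129)
= 2258 × 1/2 × 1128/1129 = 1128

φ(2258) = 1128


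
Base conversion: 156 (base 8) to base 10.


156 (base 8) = 110 (decimal)
110 (decimal) = 110 (base 10)


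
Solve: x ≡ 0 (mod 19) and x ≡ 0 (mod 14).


M = 19*14 = 266
M1 = M/19 = 14, M2 = M/14 = 19
M1^(-1) mod 19 = 15, M2^(-1) mod 14 = 3
x = 0*14*15 + 0*19*3 = 0
0 mod 266 = 0
Check: 0 mod 19 = 0 ✓, 0 mod 14 = 0 ✓

x ≡ 0 (mod 266)


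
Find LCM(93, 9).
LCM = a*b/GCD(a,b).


GCD(93, 9) = 3
LCM = 93*9/3 = 837/3 = 279

LCM = 279


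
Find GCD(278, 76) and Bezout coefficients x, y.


Tabular extended Euclidean (each row: r = 278*s + 76*t):
r=278, s=1, t=0
r=76, s=0, t=1
q=3: r=50, s=1, t=-3   [278*(1) + 76*(-3) = 50]
q=1: r=26, s=-1, t=4   [278*(-1) + 76*(4) = 26]
q=1: r=24, s=2, t=-7   [278*(2) + 76*(-7) = 24]
q=1: r=2, s=-3, t=11   [278*(-3) + 76*(11) = 2]
q=12: r=0, s=38, t=-139   [278*(38) + 76*(-139) = 0]
GCD = 2; from the row with r=2: x=-3, y=11
Check: 278*(-3) + 76*(11) = -834 + 836 = 2

GCD = 2, x = -3, y = 11


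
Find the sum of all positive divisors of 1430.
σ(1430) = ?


Divisors of 1430: 1, 2, 5, 10, 11, 13, 22, 26, 55, 65, 110, 130, 143, 286, 715, 1430
Sum = 1 + 2 + 5 + 10 + 11 + 13 + 22 + 26 + 55 + 65 + 110 + 130 + 143 + 286 + 715 + 1430 = 3024

σ(1430) = 3024


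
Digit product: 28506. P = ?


2 × 8 × 5 × 0 × 6 = 0


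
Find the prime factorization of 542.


542 / 2 = 271
271 / 271 = 1
542 = 2 × 271


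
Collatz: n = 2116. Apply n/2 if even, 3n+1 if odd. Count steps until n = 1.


2116 → 1058 → 529 → 1588 → 794 → 397 → 1192 → 596 → 298 → 149 → 448 → 224 → 112 → 56 → 28 → 14 → 7 → 22 → 11 → 34 → 17 → 52 → 26 → 13 → 40 → 20 → 10 → 5 → 16 → 8 → 4 → 2 → 1
Total steps = 32

32 steps


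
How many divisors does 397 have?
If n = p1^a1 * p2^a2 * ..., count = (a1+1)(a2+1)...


397 = 397^1
d(397) = (1+1) = 2

2 divisors


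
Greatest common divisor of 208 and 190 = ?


208 = 1 * 190 + 18
190 = 10 * 18 + 10
18 = 1 * 10 + 8
10 = 1 * 8 + 2
8 = 4 * 2 + 0
GCD = 2


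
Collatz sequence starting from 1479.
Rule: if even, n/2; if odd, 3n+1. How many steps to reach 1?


1479 → 4438 → 2219 → 6658 → 3329 → 9988 → 4994 → 2497 → 7492 → 3746 → 1873 → 5620 → 2810 → 1405 → 4216 → 2108 → 1054 → 527 → 1582 → 791 → 2374 → 1187 → 3562 → 1781 → 5344 → 2672 → 1336 → 668 → 334 → 167 → 502 → 251 → 754 → 377 → 1132 → 566 → 283 → 850 → 425 → 1276 → 638 → 319 → 958 → 479 → 1438 → 719 → 2158 → 1079 → 3238 → 1619 → 4858 → 2429 → 7288 → 3644 → 1822 → 911 → 2734 → 1367 → 4102 → 2051 → 6154 → 3077 → 9232 → 4616 → 2308 → 1154 → 577 → 1732 → 866 → 433 → 1300 → 650 → 325 → 976 → 488 → 244 → 122 → 61 → 184 → 92 → 46 → 23 → 70 → 35 → 106 → 53 → 160 → 80 → 40 → 20 → 10 → 5 → 16 → 8 → 4 → 2 → 1
Total steps = 96

96 steps


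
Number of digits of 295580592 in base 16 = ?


295580592 in base 16 = 119E33B0
Number of digits = 8

8 digits (base 16)


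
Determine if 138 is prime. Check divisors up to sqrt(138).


138 / 2 = 69 (exact division)
138 is NOT prime.

No, 138 is not prime


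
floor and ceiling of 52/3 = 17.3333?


52/3 = 17.3333
floor = 17
ceil = 18

floor = 17, ceil = 18


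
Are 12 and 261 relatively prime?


Euclidean algorithm:
261 = 21 * 12 + 9
12 = 1 * 9 + 3
9 = 3 * 3 + 0
GCD(12, 261) = 3

No, not coprime (GCD = 3)


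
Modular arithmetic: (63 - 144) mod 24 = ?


63 - 144 = -81
-81 mod 24 = 15


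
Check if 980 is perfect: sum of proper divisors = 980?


Proper divisors of 980: 1, 2, 4, 5, 7, 10, 14, 20, 28, 35, 49, 70, 98, 140, 196, 245, 490
Sum = 1 + 2 + 4 + 5 + 7 + 10 + 14 + 20 + 28 + 35 + 49 + 70 + 98 + 140 + 196 + 245 + 490 = 1414

No, 980 is not perfect (1414 ≠ 980)


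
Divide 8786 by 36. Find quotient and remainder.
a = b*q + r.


8786 = 36 * 244 + 2
Check: 8784 + 2 = 8786

q = 244, r = 2


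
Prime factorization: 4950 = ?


4950 / 2 = 2475
2475 / 3 = 825
825 / 3 = 275
275 / 5 = 55
55 / 5 = 11
11 / 11 = 1
4950 = 2 × 3^2 × 5^2 × 11


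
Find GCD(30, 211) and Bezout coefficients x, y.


Tabular extended Euclidean (each row: r = 30*s + 211*t):
r=30, s=1, t=0
r=211, s=0, t=1
q=0: r=30, s=1, t=0   [30*(1) + 211*(0) = 30]
q=7: r=1, s=-7, t=1   [30*(-7) + 211*(1) = 1]
q=30: r=0, s=211, t=-30   [30*(211) + 211*(-30) = 0]
GCD = 1; from the row with r=1: x=-7, y=1
Check: 30*(-7) + 211*(1) = -210 + 211 = 1

GCD = 1, x = -7, y = 1


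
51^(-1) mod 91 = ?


Use the extended Euclidean algorithm on (91, 51); each row r = 91*s + 51*t:
r=91, s=1, t=0
r=51, s=0, t=1
q=1: r=40, s=1, t=-1   [91*(1) + 51*(-1) = 40]
q=1: r=11, s=-1, t=2   [91*(-1) + 51*(2) = 11]
q=3: r=7, s=4, t=-7   [91*(4) + 51*(-7) = 7]
q=1: r=4, s=-5, t=9   [91*(-5) + 51*(9) = 4]
q=1: r=3, s=9, t=-16   [91*(9) + 51*(-16) = 3]
q=1: r=1, s=-14, t=25   [91*(-14) + 51*(25) = 1]
q=3: r=0, s=51, t=-91   [91*(51) + 51*(-91) = 0]
GCD = 1 with t = 25, so 51*(25) ≡ 1 (mod 91)
Inverse = 25 mod 91 = 25
Check: 51 * 25 = 1275 ≡ 1 (mod 91)

51^(-1) ≡ 25 (mod 91)
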